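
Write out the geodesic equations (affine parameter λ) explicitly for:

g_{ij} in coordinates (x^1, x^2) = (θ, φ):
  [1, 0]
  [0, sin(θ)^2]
Geodesic equation: d^2x^k/dλ^2 + Γ^k_{ij} (dx^i/dλ)(dx^j/dλ) = 0.
Non-zero Christoffel symbols:
Γ^θ_{φ φ} = -sin(2*θ)/2
Γ^φ_{θ φ} = 1/tan(θ)
Substituting (the symmetric pair Γ^k_{ij}, Γ^k_{ji} combines into a factor 2):
d^2θ/dλ^2 - (sin(2*θ)/2) (dφ/dλ)^2 = 0
d^2φ/dλ^2 + (2/tan(θ)) (dθ/dλ)(dφ/dλ) = 0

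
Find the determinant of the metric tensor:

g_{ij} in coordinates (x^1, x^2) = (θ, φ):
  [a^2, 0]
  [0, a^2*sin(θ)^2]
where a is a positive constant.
For a 2×2 metric: det(g) = g_{11}·g_{22} - g_{12}·g_{21}
= (a^2)·(a^2*sin(θ)^2) - (0)·(0)
= a^4*sin(θ)^2 - 0
det(g) = a^4*sin(θ)^2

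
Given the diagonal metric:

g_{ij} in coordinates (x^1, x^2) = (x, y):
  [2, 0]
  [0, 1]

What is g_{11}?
With x^1 = x, x^2 = y, g_{11} = g_{xx} is the row-1, column-1 entry of the matrix.
g_{11} = 2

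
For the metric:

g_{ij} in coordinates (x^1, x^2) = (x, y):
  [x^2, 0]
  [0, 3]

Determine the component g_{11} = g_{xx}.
With x^1 = x, x^2 = y, g_{11} = g_{xx} is the row-1, column-1 entry of the matrix.
g_{11} = x^2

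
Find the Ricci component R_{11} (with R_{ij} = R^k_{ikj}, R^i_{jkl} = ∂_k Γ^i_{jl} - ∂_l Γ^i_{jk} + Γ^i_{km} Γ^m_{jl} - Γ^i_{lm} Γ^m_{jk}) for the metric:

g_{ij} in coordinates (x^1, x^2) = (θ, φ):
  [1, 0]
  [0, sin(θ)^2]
Non-zero Christoffel symbols (Γ^k_{ij} = Γ^k_{ji}):
Γ^θ_{φ φ} = -sin(2*θ)/2
Γ^φ_{θ φ} = 1/tan(θ)
R^θ_{θ θ θ} = 0 (a repeated index in an antisymmetric pair)
R^φ_{θ φ θ} = ∂_φ Γ^φ_{θ θ} - ∂_θ Γ^φ_{θ φ} + Γ^φ_{φ m} Γ^m_{θ θ} - Γ^φ_{θ m} Γ^m_{θ φ}
  = (0) - (-1/sin(θ)^2) + (0) - (1/tan(θ)^2) = 1
R_{θθ} = R^θ_{θ θ θ} + R^φ_{θ φ θ} = (0) + (1) = 1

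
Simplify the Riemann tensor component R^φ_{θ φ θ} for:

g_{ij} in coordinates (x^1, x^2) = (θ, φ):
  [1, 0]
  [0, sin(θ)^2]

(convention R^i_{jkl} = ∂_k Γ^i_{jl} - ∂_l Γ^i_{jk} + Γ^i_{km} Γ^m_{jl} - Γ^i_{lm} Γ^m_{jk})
Non-zero Christoffel symbols (Γ^k_{ij} = Γ^k_{ji}):
Γ^θ_{φ φ} = -sin(2*θ)/2
Γ^φ_{θ φ} = 1/tan(θ)
R^φ_{θ φ θ} = ∂_φ Γ^φ_{θ θ} - ∂_θ Γ^φ_{θ φ} + Γ^φ_{φ m} Γ^m_{θ θ} - Γ^φ_{θ m} Γ^m_{θ φ}
  = (0) - (-1/sin(θ)^2) + (0) - (1/tan(θ)^2) = 1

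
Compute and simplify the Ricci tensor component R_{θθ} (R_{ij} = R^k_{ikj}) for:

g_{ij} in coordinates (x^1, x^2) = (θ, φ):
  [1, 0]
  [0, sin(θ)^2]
Non-zero Christoffel symbols (Γ^k_{ij} = Γ^k_{ji}):
Γ^θ_{φ φ} = -sin(2*θ)/2
Γ^φ_{θ φ} = 1/tan(θ)
R^θ_{θ θ θ} = 0 (a repeated index in an antisymmetric pair)
R^φ_{θ φ θ} = ∂_φ Γ^φ_{θ θ} - ∂_θ Γ^φ_{θ φ} + Γ^φ_{φ m} Γ^m_{θ θ} - Γ^φ_{θ m} Γ^m_{θ φ}
  = (0) - (-1/sin(θ)^2) + (0) - (1/tan(θ)^2) = 1
R_{θθ} = R^θ_{θ θ θ} + R^φ_{θ φ θ} = (0) + (1) = 1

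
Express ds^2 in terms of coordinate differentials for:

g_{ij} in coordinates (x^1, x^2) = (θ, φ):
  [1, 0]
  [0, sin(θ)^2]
ds^2 = g_{ij} dx^i dx^j; only the non-zero components contribute.
ds^2 = dθ^2 + sin(θ)^2 dφ^2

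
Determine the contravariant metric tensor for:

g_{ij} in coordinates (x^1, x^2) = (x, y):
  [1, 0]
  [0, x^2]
The metric is diagonal, so g^{ij} is diagonal with entries 1/g_{ii}: diag(1, 1/(x^2)).
g^{ij}:
  [1, 0]
  [0, 1/x^2]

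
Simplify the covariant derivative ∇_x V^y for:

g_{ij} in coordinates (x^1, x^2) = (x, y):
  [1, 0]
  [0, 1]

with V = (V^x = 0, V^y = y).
All Christoffel symbols are zero.
∇_x V^y = ∂_x V^y + Γ^y_{x j} V^j
  = (0) + (0)(0) + (0)(y)
  = 0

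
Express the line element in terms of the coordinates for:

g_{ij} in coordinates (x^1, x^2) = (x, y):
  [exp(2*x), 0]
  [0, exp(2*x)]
ds^2 = g_{ij} dx^i dx^j; only the non-zero components contribute.
ds^2 = exp(2*x) dx^2 + exp(2*x) dy^2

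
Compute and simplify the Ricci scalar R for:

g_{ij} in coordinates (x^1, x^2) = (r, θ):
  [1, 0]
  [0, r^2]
Non-zero Christoffel symbols (Γ^k_{ij} = Γ^k_{ji}):
Γ^r_{θ θ} = -r
Γ^θ_{r θ} = 1/r
Ricci tensor (R_{ij} = R^k_{ikj}): R_{rr} = 0, R_{rθ} = 0, R_{θθ} = 0
Inverse metric: g^{rr} = 1, g^{θθ} = 1/r^2
R = g^{ij} R_{ij} = (1)(0) + (1/r^2)(0) = 0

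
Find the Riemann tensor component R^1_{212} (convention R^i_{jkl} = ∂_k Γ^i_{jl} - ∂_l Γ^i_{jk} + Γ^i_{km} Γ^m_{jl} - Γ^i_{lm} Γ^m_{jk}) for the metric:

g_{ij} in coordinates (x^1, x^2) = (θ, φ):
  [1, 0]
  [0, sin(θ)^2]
Non-zero Christoffel symbols (Γ^k_{ij} = Γ^k_{ji}):
Γ^θ_{φ φ} = -sin(2*θ)/2
Γ^φ_{θ φ} = 1/tan(θ)
R^θ_{φ θ φ} = ∂_θ Γ^θ_{φ φ} - ∂_φ Γ^θ_{φ θ} + Γ^θ_{θ m} Γ^m_{φ φ} - Γ^θ_{φ m} Γ^m_{φ θ}
  = (-cos(2*θ)) - (0) + (0) - (-cos(θ)^2) = sin(θ)^2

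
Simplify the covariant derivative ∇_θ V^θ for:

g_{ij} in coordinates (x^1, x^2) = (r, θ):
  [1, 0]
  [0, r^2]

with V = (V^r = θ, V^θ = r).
Non-zero Christoffel symbols:
Γ^r_{θ θ} = -r
Γ^θ_{r θ} = 1/r
∇_θ V^θ = ∂_θ V^θ + Γ^θ_{θ j} V^j
  = (0) + (1/r)(θ) + (0)(r)
  = θ/r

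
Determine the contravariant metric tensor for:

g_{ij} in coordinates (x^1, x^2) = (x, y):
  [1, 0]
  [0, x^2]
The metric is diagonal, so g^{ij} is diagonal with entries 1/g_{ii}: diag(1, 1/(x^2)).
g^{ij}:
  [1, 0]
  [0, 1/x^2]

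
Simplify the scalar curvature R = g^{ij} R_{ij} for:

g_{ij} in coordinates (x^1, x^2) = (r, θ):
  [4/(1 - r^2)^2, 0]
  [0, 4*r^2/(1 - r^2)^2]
Non-zero Christoffel symbols (Γ^k_{ij} = Γ^k_{ji}):
Γ^r_{r r} = 2*r/(1 - r^2)
Γ^r_{θ θ} = (r^3 + r)/(r^2 - 1)
Γ^θ_{r θ} = (-r^2 - 1)/(r^3 - r)
Ricci tensor (R_{ij} = R^k_{ikj}): R_{rr} = -4/(r^2 - 1)^2, R_{rθ} = 0, R_{θθ} = -4*r^2/(r^2 - 1)^2
Inverse metric: g^{rr} = (1 - r^2)^2/4, g^{θθ} = (1 - r^2)^2/(4*r^2)
R = g^{ij} R_{ij} = ((1 - r^2)^2/4)(-4/(r^2 - 1)^2) + ((1 - r^2)^2/(4*r^2))(-4*r^2/(r^2 - 1)^2) = -2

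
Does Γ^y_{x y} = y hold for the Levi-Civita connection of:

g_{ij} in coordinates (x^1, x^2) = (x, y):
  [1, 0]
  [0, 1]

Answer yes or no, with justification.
Γ^y_{x y} = (1/2) g^{yy} (∂_x g_{yy} + ∂_y g_{yx} - ∂_y g_{xy}) = (1/2)(1)((0) + (0) - (0)) = 0
This differs from the proposed value y.
No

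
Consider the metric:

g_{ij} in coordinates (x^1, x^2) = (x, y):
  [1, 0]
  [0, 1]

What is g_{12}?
With x^1 = x, x^2 = y, g_{12} = g_{xy} is the row-1, column-2 entry of the matrix.
g_{12} = 0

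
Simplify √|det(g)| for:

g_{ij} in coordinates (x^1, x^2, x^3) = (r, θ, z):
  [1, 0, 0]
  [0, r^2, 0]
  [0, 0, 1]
det(g) = r^2
√|det(g)| = r
Volume element: dV = r dr dθ dz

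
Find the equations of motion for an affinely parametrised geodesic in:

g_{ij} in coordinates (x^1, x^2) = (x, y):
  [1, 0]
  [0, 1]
Geodesic equation: d^2x^k/dλ^2 + Γ^k_{ij} (dx^i/dλ)(dx^j/dλ) = 0.
All Christoffel symbols vanish, so the geodesics are straight lines:
d^2x/dλ^2 = 0
d^2y/dλ^2 = 0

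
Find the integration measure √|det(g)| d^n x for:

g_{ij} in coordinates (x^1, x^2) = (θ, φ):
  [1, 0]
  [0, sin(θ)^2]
det(g) = sin(θ)^2
√|det(g)| = sin(θ) (taking 0 < θ < π so that |sin(θ)| = sin(θ))
Volume element: dV = sin(θ) dθ dφ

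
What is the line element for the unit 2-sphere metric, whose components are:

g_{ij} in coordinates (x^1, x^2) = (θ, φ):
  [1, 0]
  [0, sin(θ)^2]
ds^2 = g_{ij} dx^i dx^j; only the non-zero components contribute.
ds^2 = dθ^2 + sin(θ)^2 dφ^2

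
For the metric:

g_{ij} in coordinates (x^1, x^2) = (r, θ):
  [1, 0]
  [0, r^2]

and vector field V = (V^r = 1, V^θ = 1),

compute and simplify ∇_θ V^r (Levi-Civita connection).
Non-zero Christoffel symbols:
Γ^r_{θ θ} = -r
Γ^θ_{r θ} = 1/r
∇_θ V^r = ∂_θ V^r + Γ^r_{θ j} V^j
  = (0) + (0)(1) + (-r)(1)
  = -r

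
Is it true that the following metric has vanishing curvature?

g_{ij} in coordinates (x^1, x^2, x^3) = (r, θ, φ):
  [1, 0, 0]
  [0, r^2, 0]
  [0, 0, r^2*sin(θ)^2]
Non-zero Christoffel symbols:
Γ^r_{θ θ} = -r
Γ^r_{φ φ} = -r*sin(θ)^2
Γ^θ_{r θ} = 1/r
Γ^θ_{φ φ} = -sin(2*θ)/2
Γ^φ_{r φ} = 1/r
Γ^φ_{θ φ} = 1/tan(θ)
Ricci tensor: R_{rr} = 0, R_{rθ} = 0, R_{rφ} = 0, R_{θθ} = 0, R_{θφ} = 0, R_{φφ} = 0
All R_{ij} vanish; in 3 dimensions the Riemann tensor is fully determined by the Ricci tensor, so R^i_{jkl} = 0: the metric is flat (curvilinear coordinates on flat space).
Yes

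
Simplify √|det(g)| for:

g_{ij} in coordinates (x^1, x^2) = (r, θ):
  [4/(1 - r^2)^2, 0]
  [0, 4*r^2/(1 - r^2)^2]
det(g) = 16*r^2/(1 - r^2)^4
√|det(g)| = 4*r/(r^2 - 1)^2
Volume element: dV = 4*r/(r^2 - 1)^2 dr dθ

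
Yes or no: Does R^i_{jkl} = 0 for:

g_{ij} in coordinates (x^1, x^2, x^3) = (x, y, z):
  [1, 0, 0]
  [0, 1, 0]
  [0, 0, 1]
All metric components are constant, so every Christoffel symbol vanishes and R^i_{jkl} = 0.
Yes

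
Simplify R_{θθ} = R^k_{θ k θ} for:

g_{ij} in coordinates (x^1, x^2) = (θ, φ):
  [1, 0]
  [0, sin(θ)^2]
Non-zero Christoffel symbols (Γ^k_{ij} = Γ^k_{ji}):
Γ^θ_{φ φ} = -sin(2*θ)/2
Γ^φ_{θ φ} = 1/tan(θ)
R^θ_{θ θ θ} = 0 (a repeated index in an antisymmetric pair)
R^φ_{θ φ θ} = ∂_φ Γ^φ_{θ θ} - ∂_θ Γ^φ_{θ φ} + Γ^φ_{φ m} Γ^m_{θ θ} - Γ^φ_{θ m} Γ^m_{θ φ}
  = (0) - (-1/sin(θ)^2) + (0) - (1/tan(θ)^2) = 1
R_{θθ} = R^θ_{θ θ θ} + R^φ_{θ φ θ} = (0) + (1) = 1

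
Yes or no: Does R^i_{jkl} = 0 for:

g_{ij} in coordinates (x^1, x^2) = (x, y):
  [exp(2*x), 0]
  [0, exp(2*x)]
Non-zero Christoffel symbols:
Γ^x_{x x} = 1
Γ^x_{y y} = -1
Γ^y_{x y} = 1
Ricci tensor: R_{xx} = 0, R_{xy} = 0, R_{yy} = 0
All R_{ij} vanish; in 2 dimensions the Riemann tensor is fully determined by the Ricci tensor, so R^i_{jkl} = 0: the metric is flat (curvilinear coordinates on flat space).
Yes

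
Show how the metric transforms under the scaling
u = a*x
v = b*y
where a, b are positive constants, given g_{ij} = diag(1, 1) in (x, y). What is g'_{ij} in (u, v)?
Invert the transformation: x = u/a, y = v/b
g'_{ij} = (∂x^k/∂x'^i)(∂x^l/∂x'^j) g_{kl}; with g_{kl} = δ_{kl} this is Σ_k (∂x^k/∂x'^i)(∂x^k/∂x'^j).
Jacobian: ∂x/∂u = 1/a, ∂x/∂v = 0, ∂y/∂u = 0, ∂y/∂v = 1/b
g'_{uu} = (1/a)(1/a) + (0)(0) = 1/a^2
g'_{uv} = (1/a)(0) + (0)(1/b) = 0
g'_{vv} = (0)(0) + (1/b)(1/b) = 1/b^2
g'_{ij} = diag(1/a^2, 1/b^2)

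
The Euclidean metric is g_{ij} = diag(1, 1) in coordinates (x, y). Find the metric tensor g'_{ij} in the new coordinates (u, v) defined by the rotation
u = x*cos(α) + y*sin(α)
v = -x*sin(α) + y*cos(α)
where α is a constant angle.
Invert the transformation: x = u*cos(α) - v*sin(α), y = u*sin(α) + v*cos(α)
g'_{ij} = (∂x^k/∂x'^i)(∂x^l/∂x'^j) g_{kl}; with g_{kl} = δ_{kl} this is Σ_k (∂x^k/∂x'^i)(∂x^k/∂x'^j).
Jacobian: ∂x/∂u = cos(α), ∂x/∂v = -sin(α), ∂y/∂u = sin(α), ∂y/∂v = cos(α)
g'_{uu} = (cos(α))(cos(α)) + (sin(α))(sin(α)) = 1
g'_{uv} = (cos(α))(-sin(α)) + (sin(α))(cos(α)) = 0
g'_{vv} = (-sin(α))(-sin(α)) + (cos(α))(cos(α)) = 1
g'_{ij} = diag(1, 1)
The Euclidean metric is invariant under rotations.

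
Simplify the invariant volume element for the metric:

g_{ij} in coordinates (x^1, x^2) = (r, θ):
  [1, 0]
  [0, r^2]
det(g) = r^2
√|det(g)| = r
Volume element: dV = r dr dθ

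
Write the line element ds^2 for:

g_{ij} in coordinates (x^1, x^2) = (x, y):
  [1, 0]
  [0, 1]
ds^2 = g_{ij} dx^i dx^j; only the non-zero components contribute.
ds^2 = dx^2 + dy^2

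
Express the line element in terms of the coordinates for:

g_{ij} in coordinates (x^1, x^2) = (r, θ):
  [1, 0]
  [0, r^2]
ds^2 = g_{ij} dx^i dx^j; only the non-zero components contribute.
ds^2 = dr^2 + r^2 dθ^2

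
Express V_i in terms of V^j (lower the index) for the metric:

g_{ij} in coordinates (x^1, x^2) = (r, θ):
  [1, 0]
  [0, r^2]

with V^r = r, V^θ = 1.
V_i = g_{ij} V^j:
V_r = (1)(r) + (0)(1) = r
V_θ = (0)(r) + (r^2)(1) = r^2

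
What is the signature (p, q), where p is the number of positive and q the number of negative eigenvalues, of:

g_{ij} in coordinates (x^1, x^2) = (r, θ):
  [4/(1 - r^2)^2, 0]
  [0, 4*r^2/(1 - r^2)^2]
The metric is diagonal, so its eigenvalues are the diagonal entries: 4/(1 - r^2)^2, 4*r^2/(1 - r^2)^2 (at a generic point, where coordinate-dependent entries are positive).
2 positive, 0 negative.
(2, 0) - Riemannian (positive definite)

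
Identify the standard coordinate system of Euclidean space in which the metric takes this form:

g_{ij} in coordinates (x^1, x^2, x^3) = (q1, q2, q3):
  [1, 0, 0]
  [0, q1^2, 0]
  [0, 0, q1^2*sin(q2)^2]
The line element ds^2 = dq1^2 + q1^2 dq2^2 + q1^2 sin(q2)^2 dq3^2 is dr^2 + r^2 dθ^2 + r^2 sin(θ)^2 dφ^2 with q1 = r, q2 = θ, q3 = φ.
spherical coordinates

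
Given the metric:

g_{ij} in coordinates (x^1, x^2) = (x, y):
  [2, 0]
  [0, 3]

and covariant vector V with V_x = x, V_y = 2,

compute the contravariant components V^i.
Inverse metric (diagonal): g^{xx} = 1/2, g^{yy} = 1/3
V^i = g^{ij} V_j:
V^x = (1/2)(x) + (0)(2) = x/2
V^y = (0)(x) + (1/3)(2) = 2/3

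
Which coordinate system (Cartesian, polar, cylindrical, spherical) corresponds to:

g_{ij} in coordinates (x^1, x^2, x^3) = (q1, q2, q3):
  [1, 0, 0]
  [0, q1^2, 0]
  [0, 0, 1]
The line element ds^2 = dq1^2 + q1^2 dq2^2 + dq3^2 is dr^2 + r^2 dθ^2 + dz^2 with q1 = r, q2 = θ, q3 = z.
cylindrical coordinates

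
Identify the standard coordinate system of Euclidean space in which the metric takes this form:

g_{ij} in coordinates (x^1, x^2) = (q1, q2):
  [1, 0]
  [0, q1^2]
The line element ds^2 = dq1^2 + q1^2 dq2^2 is dr^2 + r^2 dθ^2 with q1 = r, q2 = θ.
polar coordinates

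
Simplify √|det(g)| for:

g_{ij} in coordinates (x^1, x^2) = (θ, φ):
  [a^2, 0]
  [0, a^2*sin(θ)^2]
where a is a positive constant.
det(g) = a^4*sin(θ)^2
√|det(g)| = a^2*sin(θ) (taking 0 < θ < π so that |sin(θ)| = sin(θ))
Volume element: dV = a^2*sin(θ) dθ dφ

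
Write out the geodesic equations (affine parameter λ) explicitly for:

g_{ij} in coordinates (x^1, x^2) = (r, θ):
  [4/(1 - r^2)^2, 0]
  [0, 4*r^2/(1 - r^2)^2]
Geodesic equation: d^2x^k/dλ^2 + Γ^k_{ij} (dx^i/dλ)(dx^j/dλ) = 0.
Non-zero Christoffel symbols:
Γ^r_{r r} = 2*r/(1 - r^2)
Γ^r_{θ θ} = (r^3 + r)/(r^2 - 1)
Γ^θ_{r θ} = (-r^2 - 1)/(r^3 - r)
Substituting (the symmetric pair Γ^k_{ij}, Γ^k_{ji} combines into a factor 2):
d^2r/dλ^2 + (2*r/(1 - r^2)) (dr/dλ)^2 + ((r^3 + r)/(r^2 - 1)) (dθ/dλ)^2 = 0
d^2θ/dλ^2 + ((-2*r^2 - 2)/(r^3 - r)) (dr/dλ)(dθ/dλ) = 0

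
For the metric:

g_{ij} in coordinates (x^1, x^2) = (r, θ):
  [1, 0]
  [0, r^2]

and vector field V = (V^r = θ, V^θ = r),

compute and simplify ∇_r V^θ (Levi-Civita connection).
Non-zero Christoffel symbols:
Γ^r_{θ θ} = -r
Γ^θ_{r θ} = 1/r
∇_r V^θ = ∂_r V^θ + Γ^θ_{r j} V^j
  = (1) + (0)(θ) + (1/r)(r)
  = 2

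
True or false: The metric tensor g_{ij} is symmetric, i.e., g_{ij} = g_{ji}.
By definition the metric is a symmetric bilinear form, g_{ij} = g_{ji}.
True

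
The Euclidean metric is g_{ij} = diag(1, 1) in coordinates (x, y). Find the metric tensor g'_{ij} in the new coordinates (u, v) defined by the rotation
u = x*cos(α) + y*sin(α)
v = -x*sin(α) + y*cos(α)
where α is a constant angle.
Invert the transformation: x = u*cos(α) - v*sin(α), y = u*sin(α) + v*cos(α)
g'_{ij} = (∂x^k/∂x'^i)(∂x^l/∂x'^j) g_{kl}; with g_{kl} = δ_{kl} this is Σ_k (∂x^k/∂x'^i)(∂x^k/∂x'^j).
Jacobian: ∂x/∂u = cos(α), ∂x/∂v = -sin(α), ∂y/∂u = sin(α), ∂y/∂v = cos(α)
g'_{uu} = (cos(α))(cos(α)) + (sin(α))(sin(α)) = 1
g'_{uv} = (cos(α))(-sin(α)) + (sin(α))(cos(α)) = 0
g'_{vv} = (-sin(α))(-sin(α)) + (cos(α))(cos(α)) = 1
g'_{ij} = diag(1, 1)
The Euclidean metric is invariant under rotations.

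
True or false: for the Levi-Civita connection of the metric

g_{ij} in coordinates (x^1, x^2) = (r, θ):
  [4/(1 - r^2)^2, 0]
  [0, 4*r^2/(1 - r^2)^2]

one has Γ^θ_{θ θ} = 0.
Γ^θ_{θ θ} = (1/2) g^{θθ} (∂_θ g_{θθ} + ∂_θ g_{θθ} - ∂_θ g_{θθ}) = (1/2)((1 - r^2)^2/(4*r^2))((0) + (0) - (0)) = 0
This equals the proposed value 0.
True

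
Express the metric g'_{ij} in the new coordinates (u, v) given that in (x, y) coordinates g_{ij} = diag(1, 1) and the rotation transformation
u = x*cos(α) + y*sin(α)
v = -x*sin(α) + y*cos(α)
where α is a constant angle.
Invert the transformation: x = u*cos(α) - v*sin(α), y = u*sin(α) + v*cos(α)
g'_{ij} = (∂x^k/∂x'^i)(∂x^l/∂x'^j) g_{kl}; with g_{kl} = δ_{kl} this is Σ_k (∂x^k/∂x'^i)(∂x^k/∂x'^j).
Jacobian: ∂x/∂u = cos(α), ∂x/∂v = -sin(α), ∂y/∂u = sin(α), ∂y/∂v = cos(α)
g'_{uu} = (cos(α))(cos(α)) + (sin(α))(sin(α)) = 1
g'_{uv} = (cos(α))(-sin(α)) + (sin(α))(cos(α)) = 0
g'_{vv} = (-sin(α))(-sin(α)) + (cos(α))(cos(α)) = 1
g'_{ij} = diag(1, 1)
The Euclidean metric is invariant under rotations.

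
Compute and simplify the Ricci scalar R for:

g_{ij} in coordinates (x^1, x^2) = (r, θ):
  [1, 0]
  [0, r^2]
Non-zero Christoffel symbols (Γ^k_{ij} = Γ^k_{ji}):
Γ^r_{θ θ} = -r
Γ^θ_{r θ} = 1/r
Ricci tensor (R_{ij} = R^k_{ikj}): R_{rr} = 0, R_{rθ} = 0, R_{θθ} = 0
Inverse metric: g^{rr} = 1, g^{θθ} = 1/r^2
R = g^{ij} R_{ij} = (1)(0) + (1/r^2)(0) = 0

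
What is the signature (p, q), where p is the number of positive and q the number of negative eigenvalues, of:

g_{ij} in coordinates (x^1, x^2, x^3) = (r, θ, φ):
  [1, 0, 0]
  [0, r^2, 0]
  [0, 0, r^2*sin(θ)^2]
The metric is diagonal, so its eigenvalues are the diagonal entries: 1, r^2, r^2*sin(θ)^2 (at a generic point, where coordinate-dependent entries are positive).
3 positive, 0 negative.
(3, 0) - Riemannian (positive definite)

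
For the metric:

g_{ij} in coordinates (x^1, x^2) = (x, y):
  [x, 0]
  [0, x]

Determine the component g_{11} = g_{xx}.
With x^1 = x, x^2 = y, g_{11} = g_{xx} is the row-1, column-1 entry of the matrix.
g_{11} = x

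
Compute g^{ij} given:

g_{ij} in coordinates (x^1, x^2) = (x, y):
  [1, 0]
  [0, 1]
The metric is diagonal, so g^{ij} is diagonal with entries 1/g_{ii}: diag(1, 1).
g^{ij}:
  [1, 0]
  [0, 1]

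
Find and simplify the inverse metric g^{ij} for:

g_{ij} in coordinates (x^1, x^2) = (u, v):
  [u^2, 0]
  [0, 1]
The metric is diagonal, so g^{ij} is diagonal with entries 1/g_{ii}: diag(1/(u^2), 1).
g^{ij}:
  [1/u^2, 0]
  [0, 1]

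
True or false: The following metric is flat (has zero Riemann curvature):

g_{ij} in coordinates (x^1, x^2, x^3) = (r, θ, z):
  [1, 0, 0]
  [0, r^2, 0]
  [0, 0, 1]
Non-zero Christoffel symbols:
Γ^r_{θ θ} = -r
Γ^θ_{r θ} = 1/r
Ricci tensor: R_{rr} = 0, R_{rθ} = 0, R_{rz} = 0, R_{θθ} = 0, R_{θz} = 0, R_{zz} = 0
All R_{ij} vanish; in 3 dimensions the Riemann tensor is fully determined by the Ricci tensor, so R^i_{jkl} = 0: the metric is flat (curvilinear coordinates on flat space).
True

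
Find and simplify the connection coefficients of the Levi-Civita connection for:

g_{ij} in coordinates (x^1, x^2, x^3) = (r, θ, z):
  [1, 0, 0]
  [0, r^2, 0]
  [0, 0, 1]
Using Γ^k_{ij} = (1/2) g^{km} (∂_i g_{mj} + ∂_j g_{mi} - ∂_m g_{ij}); the metric is diagonal, so only the m = k term contributes.
Non-zero symbols (using the symmetry Γ^k_{ij} = Γ^k_{ji}):
Γ^r_{θ θ} = (1/2) g^{rr} (∂_θ g_{rθ} + ∂_θ g_{rθ} - ∂_r g_{θθ}) = (1/2)(1)((0) + (0) - (2*r)) = -r
Γ^θ_{r θ} = (1/2) g^{θθ} (∂_r g_{θθ} + ∂_θ g_{θr} - ∂_θ g_{rθ}) = (1/2)(1/r^2)((2*r) + (0) - (0)) = 1/r
All other Christoffel symbols are zero.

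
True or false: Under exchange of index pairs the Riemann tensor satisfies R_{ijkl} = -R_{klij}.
The pair-exchange symmetry has a plus sign: R_{ijkl} = +R_{klij}.
False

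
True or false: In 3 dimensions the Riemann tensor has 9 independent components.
n^2(n^2-1)/12 = 9·8/12 = 6 independent components for n = 3.
False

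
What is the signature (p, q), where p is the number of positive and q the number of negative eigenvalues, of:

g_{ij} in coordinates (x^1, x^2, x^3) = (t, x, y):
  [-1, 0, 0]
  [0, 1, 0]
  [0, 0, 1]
The metric is diagonal, so its eigenvalues are the diagonal entries: -1, 1, 1 (at a generic point, where coordinate-dependent entries are positive).
2 positive, 1 negative.
(2, 1) - Lorentzian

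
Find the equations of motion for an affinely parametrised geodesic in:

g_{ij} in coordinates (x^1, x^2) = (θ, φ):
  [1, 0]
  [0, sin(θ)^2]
Geodesic equation: d^2x^k/dλ^2 + Γ^k_{ij} (dx^i/dλ)(dx^j/dλ) = 0.
Non-zero Christoffel symbols:
Γ^θ_{φ φ} = -sin(2*θ)/2
Γ^φ_{θ φ} = 1/tan(θ)
Substituting (the symmetric pair Γ^k_{ij}, Γ^k_{ji} combines into a factor 2):
d^2θ/dλ^2 - (sin(2*θ)/2) (dφ/dλ)^2 = 0
d^2φ/dλ^2 + (2/tan(θ)) (dθ/dλ)(dφ/dλ) = 0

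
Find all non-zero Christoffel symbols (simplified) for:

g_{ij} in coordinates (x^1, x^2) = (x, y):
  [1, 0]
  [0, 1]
Using Γ^k_{ij} = (1/2) g^{km} (∂_i g_{mj} + ∂_j g_{mi} - ∂_m g_{ij}); the metric is diagonal, so only the m = k term contributes.
Every metric component is constant, so all ∂_m g_{ij} = 0 and every Christoffel symbol vanishes.
All Christoffel symbols are zero.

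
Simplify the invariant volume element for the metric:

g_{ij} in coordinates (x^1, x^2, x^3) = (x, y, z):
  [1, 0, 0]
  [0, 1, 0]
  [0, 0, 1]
det(g) = 1
√|det(g)| = 1
Volume element: dV = 1 dx dy dz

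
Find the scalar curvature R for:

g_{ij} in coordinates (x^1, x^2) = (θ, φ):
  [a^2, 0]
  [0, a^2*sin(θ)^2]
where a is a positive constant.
Non-zero Christoffel symbols (Γ^k_{ij} = Γ^k_{ji}):
Γ^θ_{φ φ} = -sin(2*θ)/2
Γ^φ_{θ φ} = 1/tan(θ)
Ricci tensor (R_{ij} = R^k_{ikj}): R_{θθ} = 1, R_{θφ} = 0, R_{φφ} = sin(θ)^2
Inverse metric: g^{θθ} = 1/a^2, g^{φφ} = 1/(a^2*sin(θ)^2)
R = g^{ij} R_{ij} = (1/a^2)(1) + (1/(a^2*sin(θ)^2))(sin(θ)^2) = 2/a^2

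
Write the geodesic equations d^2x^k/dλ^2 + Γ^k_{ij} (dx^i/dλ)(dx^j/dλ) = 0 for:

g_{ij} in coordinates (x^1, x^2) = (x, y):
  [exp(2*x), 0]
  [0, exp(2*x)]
Geodesic equation: d^2x^k/dλ^2 + Γ^k_{ij} (dx^i/dλ)(dx^j/dλ) = 0.
Non-zero Christoffel symbols:
Γ^x_{x x} = 1
Γ^x_{y y} = -1
Γ^y_{x y} = 1
Substituting (the symmetric pair Γ^k_{ij}, Γ^k_{ji} combines into a factor 2):
d^2x/dλ^2 + (dx/dλ)^2 - (dy/dλ)^2 = 0
d^2y/dλ^2 + 2 (dx/dλ)(dy/dλ) = 0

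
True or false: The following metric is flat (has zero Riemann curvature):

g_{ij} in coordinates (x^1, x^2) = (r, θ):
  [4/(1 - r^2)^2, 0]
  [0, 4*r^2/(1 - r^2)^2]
Non-zero Christoffel symbols:
Γ^r_{r r} = 2*r/(1 - r^2)
Γ^r_{θ θ} = (r^3 + r)/(r^2 - 1)
Γ^θ_{r θ} = (-r^2 - 1)/(r^3 - r)
Ricci tensor: R_{rr} = -4/(r^2 - 1)^2, R_{rθ} = 0, R_{θθ} = -4*r^2/(r^2 - 1)^2
The Ricci tensor is non-zero, so the Riemann tensor is non-zero: not flat.
False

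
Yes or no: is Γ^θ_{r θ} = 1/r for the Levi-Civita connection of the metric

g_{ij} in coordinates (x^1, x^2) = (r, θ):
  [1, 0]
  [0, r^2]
Γ^θ_{r θ} = (1/2) g^{θθ} (∂_r g_{θθ} + ∂_θ g_{θr} - ∂_θ g_{rθ}) = (1/2)(1/r^2)((2*r) + (0) - (0)) = 1/r
This equals the proposed value 1/r.
Yes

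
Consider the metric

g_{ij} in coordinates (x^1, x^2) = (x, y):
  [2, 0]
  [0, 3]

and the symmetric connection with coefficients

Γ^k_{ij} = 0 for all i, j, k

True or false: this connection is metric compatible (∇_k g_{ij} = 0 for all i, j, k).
Using ∇_k g_{ij} = ∂_k g_{ij} - Γ^m_{ki} g_{mj} - Γ^m_{kj} g_{im}:
e.g. ∇_y g_{xy} = (0) - (0) - (0) = 0
Every component ∇_k g_{ij} vanishes: the connection is metric compatible.
True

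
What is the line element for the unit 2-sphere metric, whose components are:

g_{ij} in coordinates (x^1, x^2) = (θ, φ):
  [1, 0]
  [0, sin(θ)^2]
ds^2 = g_{ij} dx^i dx^j; only the non-zero components contribute.
ds^2 = dθ^2 + sin(θ)^2 dφ^2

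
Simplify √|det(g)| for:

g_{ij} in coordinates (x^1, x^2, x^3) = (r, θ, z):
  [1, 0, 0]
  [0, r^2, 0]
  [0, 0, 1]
det(g) = r^2
√|det(g)| = r
Volume element: dV = r dr dθ dz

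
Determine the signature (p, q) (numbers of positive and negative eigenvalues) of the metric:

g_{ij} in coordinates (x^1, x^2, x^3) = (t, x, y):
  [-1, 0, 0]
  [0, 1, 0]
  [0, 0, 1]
The metric is diagonal, so its eigenvalues are the diagonal entries: -1, 1, 1 (at a generic point, where coordinate-dependent entries are positive).
2 positive, 1 negative.
(2, 1) - Lorentzian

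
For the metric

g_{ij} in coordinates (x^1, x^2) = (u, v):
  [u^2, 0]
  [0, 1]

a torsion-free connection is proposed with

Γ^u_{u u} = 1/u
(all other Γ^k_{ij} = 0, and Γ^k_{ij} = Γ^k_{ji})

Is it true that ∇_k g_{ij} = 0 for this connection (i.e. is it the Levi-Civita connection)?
Using ∇_k g_{ij} = ∂_k g_{ij} - Γ^m_{ki} g_{mj} - Γ^m_{kj} g_{im}:
e.g. ∇_u g_{uu} = (2*u) - (u) - (u) = 0
Every component ∇_k g_{ij} vanishes: the connection is metric compatible.
Yes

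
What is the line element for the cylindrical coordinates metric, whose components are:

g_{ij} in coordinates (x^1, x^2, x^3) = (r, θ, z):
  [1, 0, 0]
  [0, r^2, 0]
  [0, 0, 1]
ds^2 = g_{ij} dx^i dx^j; only the non-zero components contribute.
ds^2 = dr^2 + r^2 dθ^2 + dz^2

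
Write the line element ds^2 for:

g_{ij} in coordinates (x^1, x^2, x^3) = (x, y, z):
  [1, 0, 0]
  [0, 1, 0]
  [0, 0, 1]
ds^2 = g_{ij} dx^i dx^j; only the non-zero components contribute.
ds^2 = dx^2 + dy^2 + dz^2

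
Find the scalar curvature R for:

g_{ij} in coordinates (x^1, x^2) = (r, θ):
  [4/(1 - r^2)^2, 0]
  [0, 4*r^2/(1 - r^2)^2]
Non-zero Christoffel symbols (Γ^k_{ij} = Γ^k_{ji}):
Γ^r_{r r} = 2*r/(1 - r^2)
Γ^r_{θ θ} = (r^3 + r)/(r^2 - 1)
Γ^θ_{r θ} = (-r^2 - 1)/(r^3 - r)
Ricci tensor (R_{ij} = R^k_{ikj}): R_{rr} = -4/(r^2 - 1)^2, R_{rθ} = 0, R_{θθ} = -4*r^2/(r^2 - 1)^2
Inverse metric: g^{rr} = (1 - r^2)^2/4, g^{θθ} = (1 - r^2)^2/(4*r^2)
R = g^{ij} R_{ij} = ((1 - r^2)^2/4)(-4/(r^2 - 1)^2) + ((1 - r^2)^2/(4*r^2))(-4*r^2/(r^2 - 1)^2) = -2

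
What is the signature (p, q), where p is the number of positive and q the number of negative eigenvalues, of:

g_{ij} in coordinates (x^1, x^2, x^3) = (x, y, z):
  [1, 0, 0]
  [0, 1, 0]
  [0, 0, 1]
The metric is diagonal, so its eigenvalues are the diagonal entries: 1, 1, 1 (at a generic point, where coordinate-dependent entries are positive).
3 positive, 0 negative.
(3, 0) - Riemannian (positive definite)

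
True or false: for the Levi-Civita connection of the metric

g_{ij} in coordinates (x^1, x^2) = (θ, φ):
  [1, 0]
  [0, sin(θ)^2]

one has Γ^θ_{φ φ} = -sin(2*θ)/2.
Γ^θ_{φ φ} = (1/2) g^{θθ} (∂_φ g_{θφ} + ∂_φ g_{θφ} - ∂_θ g_{φφ}) = (1/2)(1)((0) + (0) - (sin(2*θ))) = -sin(2*θ)/2
This equals the proposed value -sin(2*θ)/2.
True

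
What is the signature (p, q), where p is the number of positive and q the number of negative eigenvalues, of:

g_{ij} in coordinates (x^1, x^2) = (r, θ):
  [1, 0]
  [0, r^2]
The metric is diagonal, so its eigenvalues are the diagonal entries: 1, r^2 (at a generic point, where coordinate-dependent entries are positive).
2 positive, 0 negative.
(2, 0) - Riemannian (positive definite)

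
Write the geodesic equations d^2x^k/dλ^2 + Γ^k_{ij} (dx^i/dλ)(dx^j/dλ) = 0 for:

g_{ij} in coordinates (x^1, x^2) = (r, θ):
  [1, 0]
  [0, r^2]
Geodesic equation: d^2x^k/dλ^2 + Γ^k_{ij} (dx^i/dλ)(dx^j/dλ) = 0.
Non-zero Christoffel symbols:
Γ^r_{θ θ} = -r
Γ^θ_{r θ} = 1/r
Substituting (the symmetric pair Γ^k_{ij}, Γ^k_{ji} combines into a factor 2):
d^2r/dλ^2 - r (dθ/dλ)^2 = 0
d^2θ/dλ^2 + (2/r) (dr/dλ)(dθ/dλ) = 0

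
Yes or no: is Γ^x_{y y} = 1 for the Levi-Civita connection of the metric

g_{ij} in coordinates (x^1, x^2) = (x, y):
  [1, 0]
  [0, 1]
Γ^x_{y y} = (1/2) g^{xx} (∂_y g_{xy} + ∂_y g_{xy} - ∂_x g_{yy}) = (1/2)(1)((0) + (0) - (0)) = 0
This differs from the proposed value 1.
No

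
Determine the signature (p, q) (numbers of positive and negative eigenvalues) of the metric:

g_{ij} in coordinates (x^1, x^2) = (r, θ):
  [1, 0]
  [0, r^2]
The metric is diagonal, so its eigenvalues are the diagonal entries: 1, r^2 (at a generic point, where coordinate-dependent entries are positive).
2 positive, 0 negative.
(2, 0) - Riemannian (positive definite)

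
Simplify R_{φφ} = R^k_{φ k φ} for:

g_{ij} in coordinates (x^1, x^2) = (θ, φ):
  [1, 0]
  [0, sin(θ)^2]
Non-zero Christoffel symbols (Γ^k_{ij} = Γ^k_{ji}):
Γ^θ_{φ φ} = -sin(2*θ)/2
Γ^φ_{θ φ} = 1/tan(θ)
R^θ_{φ θ φ} = ∂_θ Γ^θ_{φ φ} - ∂_φ Γ^θ_{φ θ} + Γ^θ_{θ m} Γ^m_{φ φ} - Γ^θ_{φ m} Γ^m_{φ θ}
  = (-cos(2*θ)) - (0) + (0) - (-cos(θ)^2) = sin(θ)^2
R^φ_{φ φ φ} = 0 (a repeated index in an antisymmetric pair)
R_{φφ} = R^θ_{φ θ φ} + R^φ_{φ φ φ} = (sin(θ)^2) + (0) = sin(θ)^2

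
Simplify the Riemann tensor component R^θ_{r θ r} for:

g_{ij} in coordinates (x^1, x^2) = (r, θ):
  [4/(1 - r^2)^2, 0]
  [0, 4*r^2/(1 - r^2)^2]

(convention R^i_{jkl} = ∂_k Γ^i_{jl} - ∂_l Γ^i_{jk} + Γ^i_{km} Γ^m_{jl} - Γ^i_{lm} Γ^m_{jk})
Non-zero Christoffel symbols (Γ^k_{ij} = Γ^k_{ji}):
Γ^r_{r r} = 2*r/(1 - r^2)
Γ^r_{θ θ} = (r^3 + r)/(r^2 - 1)
Γ^θ_{r θ} = (-r^2 - 1)/(r^3 - r)
R^θ_{r θ r} = ∂_θ Γ^θ_{r r} - ∂_r Γ^θ_{r θ} + Γ^θ_{θ m} Γ^m_{r r} - Γ^θ_{r m} Γ^m_{r θ}
  = (0) - ((r^4 + 4*r^2 - 1)/(r^3 - r)^2) + (2*(r^2 + 1)/(r^2 - 1)^2) - ((r^2 + 1)^2/(r^3 - r)^2) = -4/(r^2 - 1)^2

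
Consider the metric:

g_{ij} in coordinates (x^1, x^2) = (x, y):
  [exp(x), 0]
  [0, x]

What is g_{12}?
With x^1 = x, x^2 = y, g_{12} = g_{xy} is the row-1, column-2 entry of the matrix.
g_{12} = 0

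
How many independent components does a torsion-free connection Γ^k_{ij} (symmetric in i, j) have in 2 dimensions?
Γ^k_{ij} has n choices for the upper index and n(n+1)/2 independent symmetric lower index pairs.
Total = 2 × 2×3/2 = 2 × 3 = 6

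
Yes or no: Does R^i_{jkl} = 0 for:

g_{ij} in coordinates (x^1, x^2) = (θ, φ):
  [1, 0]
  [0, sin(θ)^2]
Non-zero Christoffel symbols:
Γ^θ_{φ φ} = -sin(2*θ)/2
Γ^φ_{θ φ} = 1/tan(θ)
Ricci tensor: R_{θθ} = 1, R_{θφ} = 0, R_{φφ} = sin(θ)^2
The Ricci tensor is non-zero, so the Riemann tensor is non-zero: not flat.
No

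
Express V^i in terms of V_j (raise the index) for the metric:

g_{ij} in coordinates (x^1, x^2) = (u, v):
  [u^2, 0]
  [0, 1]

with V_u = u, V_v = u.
Inverse metric (diagonal): g^{uu} = 1/u^2, g^{vv} = 1
V^i = g^{ij} V_j:
V^u = (1/u^2)(u) + (0)(u) = 1/u
V^v = (0)(u) + (1)(u) = u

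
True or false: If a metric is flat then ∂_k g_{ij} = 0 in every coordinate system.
Flatness means R^i_{jkl} = 0; the components can still vary, e.g. the flat plane in polar coordinates has g_{θθ} = r^2.
False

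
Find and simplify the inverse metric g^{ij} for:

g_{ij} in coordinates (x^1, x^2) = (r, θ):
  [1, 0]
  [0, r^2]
The metric is diagonal, so g^{ij} is diagonal with entries 1/g_{ii}: diag(1, 1/(r^2)).
g^{ij}:
  [1, 0]
  [0, 1/r^2]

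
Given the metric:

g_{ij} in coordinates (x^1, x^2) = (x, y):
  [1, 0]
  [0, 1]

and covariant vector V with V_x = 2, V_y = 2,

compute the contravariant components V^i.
Inverse metric (diagonal): g^{xx} = 1, g^{yy} = 1
V^i = g^{ij} V_j:
V^x = (1)(2) + (0)(2) = 2
V^y = (0)(2) + (1)(2) = 2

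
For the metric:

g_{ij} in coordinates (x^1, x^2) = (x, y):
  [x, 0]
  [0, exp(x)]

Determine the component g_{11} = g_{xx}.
With x^1 = x, x^2 = y, g_{11} = g_{xx} is the row-1, column-1 entry of the matrix.
g_{11} = x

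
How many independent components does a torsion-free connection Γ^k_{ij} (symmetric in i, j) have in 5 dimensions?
Γ^k_{ij} has n choices for the upper index and n(n+1)/2 independent symmetric lower index pairs.
Total = 5 × 5×6/2 = 5 × 15 = 75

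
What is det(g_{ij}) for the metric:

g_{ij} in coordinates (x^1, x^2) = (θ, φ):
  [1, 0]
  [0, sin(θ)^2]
For a 2×2 metric: det(g) = g_{11}·g_{22} - g_{12}·g_{21}
= (1)·(sin(θ)^2) - (0)·(0)
= sin(θ)^2 - 0
det(g) = sin(θ)^2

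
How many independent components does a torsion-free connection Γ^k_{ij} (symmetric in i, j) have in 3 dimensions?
Γ^k_{ij} has n choices for the upper index and n(n+1)/2 independent symmetric lower index pairs.
Total = 3 × 3×4/2 = 3 × 6 = 18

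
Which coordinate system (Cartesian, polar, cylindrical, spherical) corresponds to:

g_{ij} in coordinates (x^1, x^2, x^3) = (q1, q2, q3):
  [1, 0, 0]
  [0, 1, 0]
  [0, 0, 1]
All components are constant and the metric is the identity, i.e. orthonormal rectilinear coordinates.
Cartesian (3D) coordinates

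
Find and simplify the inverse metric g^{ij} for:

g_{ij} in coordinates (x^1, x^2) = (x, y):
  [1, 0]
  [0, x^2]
The metric is diagonal, so g^{ij} is diagonal with entries 1/g_{ii}: diag(1, 1/(x^2)).
g^{ij}:
  [1, 0]
  [0, 1/x^2]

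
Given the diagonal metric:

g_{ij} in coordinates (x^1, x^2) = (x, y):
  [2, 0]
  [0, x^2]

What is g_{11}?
With x^1 = x, x^2 = y, g_{11} = g_{xx} is the row-1, column-1 entry of the matrix.
g_{11} = 2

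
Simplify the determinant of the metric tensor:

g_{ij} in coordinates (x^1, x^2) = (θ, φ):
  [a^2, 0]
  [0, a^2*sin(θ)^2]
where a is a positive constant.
For a 2×2 metric: det(g) = g_{11}·g_{22} - g_{12}·g_{21}
= (a^2)·(a^2*sin(θ)^2) - (0)·(0)
= a^4*sin(θ)^2 - 0
det(g) = a^4*sin(θ)^2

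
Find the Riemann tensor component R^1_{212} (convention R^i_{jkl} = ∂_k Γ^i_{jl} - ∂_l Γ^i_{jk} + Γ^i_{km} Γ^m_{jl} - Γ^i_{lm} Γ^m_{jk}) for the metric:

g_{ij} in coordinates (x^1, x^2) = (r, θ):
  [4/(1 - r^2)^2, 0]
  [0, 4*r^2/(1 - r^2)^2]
Non-zero Christoffel symbols (Γ^k_{ij} = Γ^k_{ji}):
Γ^r_{r r} = 2*r/(1 - r^2)
Γ^r_{θ θ} = (r^3 + r)/(r^2 - 1)
Γ^θ_{r θ} = (-r^2 - 1)/(r^3 - r)
R^r_{θ r θ} = ∂_r Γ^r_{θ θ} - ∂_θ Γ^r_{θ r} + Γ^r_{r m} Γ^m_{θ θ} - Γ^r_{θ m} Γ^m_{θ r}
  = ((r^4 - 4*r^2 - 1)/(r^2 - 1)^2) - (0) + (-2*r^2*(r^2 + 1)/(r^2 - 1)^2) - (-(r^2 + 1)^2/(r^2 - 1)^2) = -4*r^2/(r^2 - 1)^2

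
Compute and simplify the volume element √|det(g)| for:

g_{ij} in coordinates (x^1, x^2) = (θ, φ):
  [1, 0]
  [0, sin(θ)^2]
det(g) = sin(θ)^2
√|det(g)| = sin(θ) (taking 0 < θ < π so that |sin(θ)| = sin(θ))
Volume element: dV = sin(θ) dθ dφ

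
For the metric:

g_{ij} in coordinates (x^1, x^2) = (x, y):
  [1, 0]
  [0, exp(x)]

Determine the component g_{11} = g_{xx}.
With x^1 = x, x^2 = y, g_{11} = g_{xx} is the row-1, column-1 entry of the matrix.
g_{11} = 1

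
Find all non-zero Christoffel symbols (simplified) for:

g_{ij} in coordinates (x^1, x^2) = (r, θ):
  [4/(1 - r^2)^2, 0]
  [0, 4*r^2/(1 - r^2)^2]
Using Γ^k_{ij} = (1/2) g^{km} (∂_i g_{mj} + ∂_j g_{mi} - ∂_m g_{ij}); the metric is diagonal, so only the m = k term contributes.
Non-zero symbols (using the symmetry Γ^k_{ij} = Γ^k_{ji}):
Γ^r_{r r} = (1/2) g^{rr} (∂_r g_{rr} + ∂_r g_{rr} - ∂_r g_{rr}) = (1/2)((1 - r^2)^2/4)((16*r/(1 - r^2)^3) + (16*r/(1 - r^2)^3) - (16*r/(1 - r^2)^3)) = 2*r/(1 - r^2)
Γ^r_{θ θ} = (1/2) g^{rr} (∂_θ g_{rθ} + ∂_θ g_{rθ} - ∂_r g_{θθ}) = (1/2)((1 - r^2)^2/4)((0) + (0) - (-8*(r^3 + r)/(r^2 - 1)^3)) = (r^3 + r)/(r^2 - 1)
Γ^θ_{r θ} = (1/2) g^{θθ} (∂_r g_{θθ} + ∂_θ g_{θr} - ∂_θ g_{rθ}) = (1/2)((1 - r^2)^2/(4*r^2))((-8*(r^3 + r)/(r^2 - 1)^3) + (0) - (0)) = (-r^2 - 1)/(r^3 - r)
All other Christoffel symbols are zero.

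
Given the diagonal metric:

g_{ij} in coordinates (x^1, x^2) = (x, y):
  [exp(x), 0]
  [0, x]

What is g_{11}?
With x^1 = x, x^2 = y, g_{11} = g_{xx} is the row-1, column-1 entry of the matrix.
g_{11} = exp(x)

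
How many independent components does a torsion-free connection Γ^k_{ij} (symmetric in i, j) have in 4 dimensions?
Γ^k_{ij} has n choices for the upper index and n(n+1)/2 independent symmetric lower index pairs.
Total = 4 × 4×5/2 = 4 × 10 = 40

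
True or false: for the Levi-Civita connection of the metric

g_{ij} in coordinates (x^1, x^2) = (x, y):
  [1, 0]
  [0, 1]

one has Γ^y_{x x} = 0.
Γ^y_{x x} = (1/2) g^{yy} (∂_x g_{yx} + ∂_x g_{yx} - ∂_y g_{xx}) = (1/2)(1)((0) + (0) - (0)) = 0
This equals the proposed value 0.
True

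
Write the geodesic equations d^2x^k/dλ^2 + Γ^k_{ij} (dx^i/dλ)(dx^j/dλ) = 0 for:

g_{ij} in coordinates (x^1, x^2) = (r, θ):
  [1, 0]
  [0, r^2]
Geodesic equation: d^2x^k/dλ^2 + Γ^k_{ij} (dx^i/dλ)(dx^j/dλ) = 0.
Non-zero Christoffel symbols:
Γ^r_{θ θ} = -r
Γ^θ_{r θ} = 1/r
Substituting (the symmetric pair Γ^k_{ij}, Γ^k_{ji} combines into a factor 2):
d^2r/dλ^2 - r (dθ/dλ)^2 = 0
d^2θ/dλ^2 + (2/r) (dr/dλ)(dθ/dλ) = 0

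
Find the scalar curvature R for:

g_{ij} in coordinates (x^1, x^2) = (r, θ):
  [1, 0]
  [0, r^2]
Non-zero Christoffel symbols (Γ^k_{ij} = Γ^k_{ji}):
Γ^r_{θ θ} = -r
Γ^θ_{r θ} = 1/r
Ricci tensor (R_{ij} = R^k_{ikj}): R_{rr} = 0, R_{rθ} = 0, R_{θθ} = 0
Inverse metric: g^{rr} = 1, g^{θθ} = 1/r^2
R = g^{ij} R_{ij} = (1)(0) + (1/r^2)(0) = 0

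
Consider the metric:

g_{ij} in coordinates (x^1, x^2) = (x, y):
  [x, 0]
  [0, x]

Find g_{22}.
With x^1 = x, x^2 = y, g_{22} = g_{yy} is the row-2, column-2 entry of the matrix.
g_{22} = x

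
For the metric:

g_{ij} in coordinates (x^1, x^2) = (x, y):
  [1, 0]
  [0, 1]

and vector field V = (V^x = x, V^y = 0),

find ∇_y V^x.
All Christoffel symbols are zero.
∇_y V^x = ∂_y V^x + Γ^x_{y j} V^j
  = (0) + (0)(x) + (0)(0)
  = 0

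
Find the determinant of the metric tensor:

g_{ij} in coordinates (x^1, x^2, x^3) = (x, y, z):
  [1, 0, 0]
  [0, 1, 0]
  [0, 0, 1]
Diagonal metric: det(g) = g_{11}·g_{22}·g_{33}
= (1)·(1)·(1)
det(g) = 1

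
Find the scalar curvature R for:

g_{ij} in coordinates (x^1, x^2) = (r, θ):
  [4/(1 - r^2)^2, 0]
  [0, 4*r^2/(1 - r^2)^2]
Non-zero Christoffel symbols (Γ^k_{ij} = Γ^k_{ji}):
Γ^r_{r r} = 2*r/(1 - r^2)
Γ^r_{θ θ} = (r^3 + r)/(r^2 - 1)
Γ^θ_{r θ} = (-r^2 - 1)/(r^3 - r)
Ricci tensor (R_{ij} = R^k_{ikj}): R_{rr} = -4/(r^2 - 1)^2, R_{rθ} = 0, R_{θθ} = -4*r^2/(r^2 - 1)^2
Inverse metric: g^{rr} = (1 - r^2)^2/4, g^{θθ} = (1 - r^2)^2/(4*r^2)
R = g^{ij} R_{ij} = ((1 - r^2)^2/4)(-4/(r^2 - 1)^2) + ((1 - r^2)^2/(4*r^2))(-4*r^2/(r^2 - 1)^2) = -2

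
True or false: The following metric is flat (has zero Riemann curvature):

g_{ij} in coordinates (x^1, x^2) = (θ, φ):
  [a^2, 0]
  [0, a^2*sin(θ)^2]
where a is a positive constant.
Non-zero Christoffel symbols:
Γ^θ_{φ φ} = -sin(2*θ)/2
Γ^φ_{θ φ} = 1/tan(θ)
Ricci tensor: R_{θθ} = 1, R_{θφ} = 0, R_{φφ} = sin(θ)^2
The Ricci tensor is non-zero, so the Riemann tensor is non-zero: not flat.
False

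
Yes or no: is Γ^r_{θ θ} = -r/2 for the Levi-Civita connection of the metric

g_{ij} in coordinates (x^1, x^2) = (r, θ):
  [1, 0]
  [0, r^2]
Γ^r_{θ θ} = (1/2) g^{rr} (∂_θ g_{rθ} + ∂_θ g_{rθ} - ∂_r g_{θθ}) = (1/2)(1)((0) + (0) - (2*r)) = -r
This differs from the proposed value -r/2.
No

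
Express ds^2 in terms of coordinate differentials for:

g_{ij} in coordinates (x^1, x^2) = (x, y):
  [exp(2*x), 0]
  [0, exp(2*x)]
ds^2 = g_{ij} dx^i dx^j; only the non-zero components contribute.
ds^2 = exp(2*x) dx^2 + exp(2*x) dy^2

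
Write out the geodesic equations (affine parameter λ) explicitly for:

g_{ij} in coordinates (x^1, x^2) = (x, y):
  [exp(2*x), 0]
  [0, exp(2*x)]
Geodesic equation: d^2x^k/dλ^2 + Γ^k_{ij} (dx^i/dλ)(dx^j/dλ) = 0.
Non-zero Christoffel symbols:
Γ^x_{x x} = 1
Γ^x_{y y} = -1
Γ^y_{x y} = 1
Substituting (the symmetric pair Γ^k_{ij}, Γ^k_{ji} combines into a factor 2):
d^2x/dλ^2 + (dx/dλ)^2 - (dy/dλ)^2 = 0
d^2y/dλ^2 + 2 (dx/dλ)(dy/dλ) = 0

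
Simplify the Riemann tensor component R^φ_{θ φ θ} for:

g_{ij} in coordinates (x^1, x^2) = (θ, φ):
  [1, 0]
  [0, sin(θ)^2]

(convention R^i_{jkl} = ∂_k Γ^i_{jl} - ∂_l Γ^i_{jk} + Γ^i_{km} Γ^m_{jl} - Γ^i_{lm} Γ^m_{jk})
Non-zero Christoffel symbols (Γ^k_{ij} = Γ^k_{ji}):
Γ^θ_{φ φ} = -sin(2*θ)/2
Γ^φ_{θ φ} = 1/tan(θ)
R^φ_{θ φ θ} = ∂_φ Γ^φ_{θ θ} - ∂_θ Γ^φ_{θ φ} + Γ^φ_{φ m} Γ^m_{θ θ} - Γ^φ_{θ m} Γ^m_{θ φ}
  = (0) - (-1/sin(θ)^2) + (0) - (1/tan(θ)^2) = 1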